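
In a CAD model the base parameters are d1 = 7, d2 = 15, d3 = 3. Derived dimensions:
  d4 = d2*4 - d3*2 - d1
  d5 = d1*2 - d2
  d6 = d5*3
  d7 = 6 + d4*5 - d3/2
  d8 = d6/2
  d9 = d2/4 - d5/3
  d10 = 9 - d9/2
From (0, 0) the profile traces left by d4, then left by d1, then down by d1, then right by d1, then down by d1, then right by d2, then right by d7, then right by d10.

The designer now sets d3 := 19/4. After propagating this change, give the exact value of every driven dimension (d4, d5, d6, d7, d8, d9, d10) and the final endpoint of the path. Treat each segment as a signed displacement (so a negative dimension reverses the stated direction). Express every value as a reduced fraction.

Apply edit: d3 := 19/4
  d4 = d2*4 - d3*2 - d1 = 87/2
  d5 = d1*2 - d2 = -1
  d6 = d5*3 = -3
  d7 = 6 + d4*5 - d3/2 = 1769/8
  d8 = d6/2 = -3/2
  d9 = d2/4 - d5/3 = 49/12
  d10 = 9 - d9/2 = 167/24
Walk from origin (0, 0):
  seg 1: left by d4 = 87/2 → (-87/2, 0)
  seg 2: left by d1 = 7 → (-101/2, 0)
  seg 3: down by d1 = 7 → (-101/2, -7)
  seg 4: right by d1 = 7 → (-87/2, -7)
  seg 5: down by d1 = 7 → (-87/2, -14)
  seg 6: right by d2 = 15 → (-57/2, -14)
  seg 7: right by d7 = 1769/8 → (1541/8, -14)
  seg 8: right by d10 = 167/24 → (2395/12, -14)

d4 = 87/2
d5 = -1
d6 = -3
d7 = 1769/8
d8 = -3/2
d9 = 49/12
d10 = 167/24
endpoint = (2395/12, -14)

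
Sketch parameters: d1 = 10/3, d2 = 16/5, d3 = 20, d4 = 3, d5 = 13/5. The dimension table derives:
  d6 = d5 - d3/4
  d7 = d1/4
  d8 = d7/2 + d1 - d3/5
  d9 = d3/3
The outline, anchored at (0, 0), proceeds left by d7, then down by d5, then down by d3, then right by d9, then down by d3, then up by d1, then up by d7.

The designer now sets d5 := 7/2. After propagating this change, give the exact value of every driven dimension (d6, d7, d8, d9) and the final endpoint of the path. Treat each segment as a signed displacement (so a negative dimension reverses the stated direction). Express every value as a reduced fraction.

Apply edit: d5 := 7/2
  d6 = d5 - d3/4 = -3/2
  d7 = d1/4 = 5/6
  d8 = d7/2 + d1 - d3/5 = -1/4
  d9 = d3/3 = 20/3
Walk from origin (0, 0):
  seg 1: left by d7 = 5/6 → (-5/6, 0)
  seg 2: down by d5 = 7/2 → (-5/6, -7/2)
  seg 3: down by d3 = 20 → (-5/6, -47/2)
  seg 4: right by d9 = 20/3 → (35/6, -47/2)
  seg 5: down by d3 = 20 → (35/6, -87/2)
  seg 6: up by d1 = 10/3 → (35/6, -241/6)
  seg 7: up by d7 = 5/6 → (35/6, -118/3)

d6 = -3/2
d7 = 5/6
d8 = -1/4
d9 = 20/3
endpoint = (35/6, -118/3)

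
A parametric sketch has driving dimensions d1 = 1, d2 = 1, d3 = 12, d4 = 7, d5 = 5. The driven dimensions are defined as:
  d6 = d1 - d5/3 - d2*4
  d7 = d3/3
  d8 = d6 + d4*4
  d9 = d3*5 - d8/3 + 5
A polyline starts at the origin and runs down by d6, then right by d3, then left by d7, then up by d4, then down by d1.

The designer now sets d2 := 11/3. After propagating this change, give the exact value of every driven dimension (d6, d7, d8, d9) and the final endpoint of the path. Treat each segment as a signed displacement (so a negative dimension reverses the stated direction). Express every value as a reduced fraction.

Apply edit: d2 := 11/3
  d6 = d1 - d5/3 - d2*4 = -46/3
  d7 = d3/3 = 4
  d8 = d6 + d4*4 = 38/3
  d9 = d3*5 - d8/3 + 5 = 547/9
Walk from origin (0, 0):
  seg 1: down by d6 = -46/3 → (0, 46/3)
  seg 2: right by d3 = 12 → (12, 46/3)
  seg 3: left by d7 = 4 → (8, 46/3)
  seg 4: up by d4 = 7 → (8, 67/3)
  seg 5: down by d1 = 1 → (8, 64/3)

d6 = -46/3
d7 = 4
d8 = 38/3
d9 = 547/9
endpoint = (8, 64/3)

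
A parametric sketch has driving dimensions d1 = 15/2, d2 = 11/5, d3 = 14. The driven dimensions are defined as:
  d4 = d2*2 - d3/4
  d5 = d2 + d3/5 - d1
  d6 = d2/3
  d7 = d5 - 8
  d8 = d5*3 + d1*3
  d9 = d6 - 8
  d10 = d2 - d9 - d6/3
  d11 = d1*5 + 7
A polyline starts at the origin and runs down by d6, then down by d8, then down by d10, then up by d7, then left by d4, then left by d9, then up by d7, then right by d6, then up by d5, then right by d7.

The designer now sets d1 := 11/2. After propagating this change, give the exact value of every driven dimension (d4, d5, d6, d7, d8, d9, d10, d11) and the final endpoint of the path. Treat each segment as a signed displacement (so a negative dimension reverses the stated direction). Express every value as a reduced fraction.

d4 = 9/10
d5 = -1/2
d6 = 11/15
d7 = -17/2
d8 = 15
d9 = -109/15
d10 = 83/9
d11 = 69/2
endpoint = (-7/5, -3821/90)

Apply edit: d1 := 11/2
  d4 = d2*2 - d3/4 = 9/10
  d5 = d2 + d3/5 - d1 = -1/2
  d6 = d2/3 = 11/15
  d7 = d5 - 8 = -17/2
  d8 = d5*3 + d1*3 = 15
  d9 = d6 - 8 = -109/15
  d10 = d2 - d9 - d6/3 = 83/9
  d11 = d1*5 + 7 = 69/2
Walk from origin (0, 0):
  seg 1: down by d6 = 11/15 → (0, -11/15)
  seg 2: down by d8 = 15 → (0, -236/15)
  seg 3: down by d10 = 83/9 → (0, -1123/45)
  seg 4: up by d7 = -17/2 → (0, -3011/90)
  seg 5: left by d4 = 9/10 → (-9/10, -3011/90)
  seg 6: left by d9 = -109/15 → (191/30, -3011/90)
  seg 7: up by d7 = -17/2 → (191/30, -1888/45)
  seg 8: right by d6 = 11/15 → (71/10, -1888/45)
  seg 9: up by d5 = -1/2 → (71/10, -3821/90)
  seg 10: right by d7 = -17/2 → (-7/5, -3821/90)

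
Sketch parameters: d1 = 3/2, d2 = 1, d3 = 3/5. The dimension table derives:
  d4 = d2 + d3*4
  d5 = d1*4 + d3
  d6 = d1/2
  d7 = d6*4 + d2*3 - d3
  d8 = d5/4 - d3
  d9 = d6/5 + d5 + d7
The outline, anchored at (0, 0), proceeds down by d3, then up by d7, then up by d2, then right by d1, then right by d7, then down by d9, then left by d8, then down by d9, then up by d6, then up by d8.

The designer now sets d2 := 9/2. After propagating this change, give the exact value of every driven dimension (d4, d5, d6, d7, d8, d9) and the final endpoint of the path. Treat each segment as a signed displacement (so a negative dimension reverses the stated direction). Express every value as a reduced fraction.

d4 = 69/10
d5 = 33/5
d6 = 3/4
d7 = 159/10
d8 = 21/20
d9 = 453/20
endpoint = (327/20, -237/10)

Apply edit: d2 := 9/2
  d4 = d2 + d3*4 = 69/10
  d5 = d1*4 + d3 = 33/5
  d6 = d1/2 = 3/4
  d7 = d6*4 + d2*3 - d3 = 159/10
  d8 = d5/4 - d3 = 21/20
  d9 = d6/5 + d5 + d7 = 453/20
Walk from origin (0, 0):
  seg 1: down by d3 = 3/5 → (0, -3/5)
  seg 2: up by d7 = 159/10 → (0, 153/10)
  seg 3: up by d2 = 9/2 → (0, 99/5)
  seg 4: right by d1 = 3/2 → (3/2, 99/5)
  seg 5: right by d7 = 159/10 → (87/5, 99/5)
  seg 6: down by d9 = 453/20 → (87/5, -57/20)
  seg 7: left by d8 = 21/20 → (327/20, -57/20)
  seg 8: down by d9 = 453/20 → (327/20, -51/2)
  seg 9: up by d6 = 3/4 → (327/20, -99/4)
  seg 10: up by d8 = 21/20 → (327/20, -237/10)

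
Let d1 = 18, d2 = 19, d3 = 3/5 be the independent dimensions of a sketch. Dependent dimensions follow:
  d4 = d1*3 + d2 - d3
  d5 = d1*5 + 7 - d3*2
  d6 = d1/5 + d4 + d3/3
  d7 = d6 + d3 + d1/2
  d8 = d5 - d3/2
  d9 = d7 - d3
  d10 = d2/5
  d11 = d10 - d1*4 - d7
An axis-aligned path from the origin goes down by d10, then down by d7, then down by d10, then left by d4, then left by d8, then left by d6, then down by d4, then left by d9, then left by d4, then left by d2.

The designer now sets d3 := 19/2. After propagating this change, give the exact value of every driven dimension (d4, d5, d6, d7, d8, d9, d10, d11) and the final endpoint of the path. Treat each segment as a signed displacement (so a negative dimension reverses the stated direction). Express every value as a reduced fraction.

Apply edit: d3 := 19/2
  d4 = d1*3 + d2 - d3 = 127/2
  d5 = d1*5 + 7 - d3*2 = 78
  d6 = d1/5 + d4 + d3/3 = 1054/15
  d7 = d6 + d3 + d1/2 = 2663/30
  d8 = d5 - d3/2 = 293/4
  d9 = d7 - d3 = 1189/15
  d10 = d2/5 = 19/5
  d11 = d10 - d1*4 - d7 = -4709/30
Walk from origin (0, 0):
  seg 1: down by d10 = 19/5 → (0, -19/5)
  seg 2: down by d7 = 2663/30 → (0, -2777/30)
  seg 3: down by d10 = 19/5 → (0, -2891/30)
  seg 4: left by d4 = 127/2 → (-127/2, -2891/30)
  seg 5: left by d8 = 293/4 → (-547/4, -2891/30)
  seg 6: left by d6 = 1054/15 → (-12421/60, -2891/30)
  seg 7: down by d4 = 127/2 → (-12421/60, -2398/15)
  seg 8: left by d9 = 1189/15 → (-17177/60, -2398/15)
  seg 9: left by d4 = 127/2 → (-20987/60, -2398/15)
  seg 10: left by d2 = 19 → (-22127/60, -2398/15)

d4 = 127/2
d5 = 78
d6 = 1054/15
d7 = 2663/30
d8 = 293/4
d9 = 1189/15
d10 = 19/5
d11 = -4709/30
endpoint = (-22127/60, -2398/15)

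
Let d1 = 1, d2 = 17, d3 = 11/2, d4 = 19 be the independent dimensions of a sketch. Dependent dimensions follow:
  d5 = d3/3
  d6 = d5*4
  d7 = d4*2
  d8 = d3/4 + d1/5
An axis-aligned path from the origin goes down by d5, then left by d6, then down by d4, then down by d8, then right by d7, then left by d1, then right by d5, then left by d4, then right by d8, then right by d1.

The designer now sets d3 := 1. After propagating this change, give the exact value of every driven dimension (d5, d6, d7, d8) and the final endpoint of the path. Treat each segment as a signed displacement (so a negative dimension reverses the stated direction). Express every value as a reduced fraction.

d5 = 1/3
d6 = 4/3
d7 = 38
d8 = 9/20
endpoint = (369/20, -1187/60)

Apply edit: d3 := 1
  d5 = d3/3 = 1/3
  d6 = d5*4 = 4/3
  d7 = d4*2 = 38
  d8 = d3/4 + d1/5 = 9/20
Walk from origin (0, 0):
  seg 1: down by d5 = 1/3 → (0, -1/3)
  seg 2: left by d6 = 4/3 → (-4/3, -1/3)
  seg 3: down by d4 = 19 → (-4/3, -58/3)
  seg 4: down by d8 = 9/20 → (-4/3, -1187/60)
  seg 5: right by d7 = 38 → (110/3, -1187/60)
  seg 6: left by d1 = 1 → (107/3, -1187/60)
  seg 7: right by d5 = 1/3 → (36, -1187/60)
  seg 8: left by d4 = 19 → (17, -1187/60)
  seg 9: right by d8 = 9/20 → (349/20, -1187/60)
  seg 10: right by d1 = 1 → (369/20, -1187/60)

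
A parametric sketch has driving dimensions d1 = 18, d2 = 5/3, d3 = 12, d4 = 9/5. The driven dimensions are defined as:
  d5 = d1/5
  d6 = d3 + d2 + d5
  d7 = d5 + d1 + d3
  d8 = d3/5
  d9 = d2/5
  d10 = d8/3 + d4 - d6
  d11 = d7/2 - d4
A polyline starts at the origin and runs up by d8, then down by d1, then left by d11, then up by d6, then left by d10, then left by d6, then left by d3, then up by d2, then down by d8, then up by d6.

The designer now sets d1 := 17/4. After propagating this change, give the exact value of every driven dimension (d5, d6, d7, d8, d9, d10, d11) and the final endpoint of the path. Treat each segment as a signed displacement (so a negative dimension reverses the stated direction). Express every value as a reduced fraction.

Apply edit: d1 := 17/4
  d5 = d1/5 = 17/20
  d6 = d3 + d2 + d5 = 871/60
  d7 = d5 + d1 + d3 = 171/10
  d8 = d3/5 = 12/5
  d9 = d2/5 = 1/3
  d10 = d8/3 + d4 - d6 = -143/12
  d11 = d7/2 - d4 = 27/4
Walk from origin (0, 0):
  seg 1: up by d8 = 12/5 → (0, 12/5)
  seg 2: down by d1 = 17/4 → (0, -37/20)
  seg 3: left by d11 = 27/4 → (-27/4, -37/20)
  seg 4: up by d6 = 871/60 → (-27/4, 38/3)
  seg 5: left by d10 = -143/12 → (31/6, 38/3)
  seg 6: left by d6 = 871/60 → (-187/20, 38/3)
  seg 7: left by d3 = 12 → (-427/20, 38/3)
  seg 8: up by d2 = 5/3 → (-427/20, 43/3)
  seg 9: down by d8 = 12/5 → (-427/20, 179/15)
  seg 10: up by d6 = 871/60 → (-427/20, 529/20)

d5 = 17/20
d6 = 871/60
d7 = 171/10
d8 = 12/5
d9 = 1/3
d10 = -143/12
d11 = 27/4
endpoint = (-427/20, 529/20)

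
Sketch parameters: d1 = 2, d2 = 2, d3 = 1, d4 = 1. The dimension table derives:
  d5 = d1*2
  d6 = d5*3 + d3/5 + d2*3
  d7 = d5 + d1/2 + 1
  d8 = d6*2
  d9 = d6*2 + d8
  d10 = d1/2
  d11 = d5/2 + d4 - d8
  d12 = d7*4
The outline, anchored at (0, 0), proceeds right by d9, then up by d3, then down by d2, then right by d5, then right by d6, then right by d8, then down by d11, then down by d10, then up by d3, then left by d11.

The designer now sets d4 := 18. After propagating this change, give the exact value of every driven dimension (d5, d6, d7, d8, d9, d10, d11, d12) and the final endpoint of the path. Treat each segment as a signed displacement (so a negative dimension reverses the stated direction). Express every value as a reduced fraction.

d5 = 4
d6 = 91/5
d7 = 6
d8 = 182/5
d9 = 364/5
d10 = 1
d11 = -82/5
d12 = 24
endpoint = (739/5, 77/5)

Apply edit: d4 := 18
  d5 = d1*2 = 4
  d6 = d5*3 + d3/5 + d2*3 = 91/5
  d7 = d5 + d1/2 + 1 = 6
  d8 = d6*2 = 182/5
  d9 = d6*2 + d8 = 364/5
  d10 = d1/2 = 1
  d11 = d5/2 + d4 - d8 = -82/5
  d12 = d7*4 = 24
Walk from origin (0, 0):
  seg 1: right by d9 = 364/5 → (364/5, 0)
  seg 2: up by d3 = 1 → (364/5, 1)
  seg 3: down by d2 = 2 → (364/5, -1)
  seg 4: right by d5 = 4 → (384/5, -1)
  seg 5: right by d6 = 91/5 → (95, -1)
  seg 6: right by d8 = 182/5 → (657/5, -1)
  seg 7: down by d11 = -82/5 → (657/5, 77/5)
  seg 8: down by d10 = 1 → (657/5, 72/5)
  seg 9: up by d3 = 1 → (657/5, 77/5)
  seg 10: left by d11 = -82/5 → (739/5, 77/5)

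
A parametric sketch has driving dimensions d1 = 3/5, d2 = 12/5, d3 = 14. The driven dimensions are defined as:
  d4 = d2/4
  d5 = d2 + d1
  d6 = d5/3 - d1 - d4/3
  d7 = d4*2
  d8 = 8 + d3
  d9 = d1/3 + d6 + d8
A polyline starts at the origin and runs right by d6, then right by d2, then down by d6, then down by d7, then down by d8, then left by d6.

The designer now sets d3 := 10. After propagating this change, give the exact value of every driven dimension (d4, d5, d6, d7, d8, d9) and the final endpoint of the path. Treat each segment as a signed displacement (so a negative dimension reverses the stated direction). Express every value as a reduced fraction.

Apply edit: d3 := 10
  d4 = d2/4 = 3/5
  d5 = d2 + d1 = 3
  d6 = d5/3 - d1 - d4/3 = 1/5
  d7 = d4*2 = 6/5
  d8 = 8 + d3 = 18
  d9 = d1/3 + d6 + d8 = 92/5
Walk from origin (0, 0):
  seg 1: right by d6 = 1/5 → (1/5, 0)
  seg 2: right by d2 = 12/5 → (13/5, 0)
  seg 3: down by d6 = 1/5 → (13/5, -1/5)
  seg 4: down by d7 = 6/5 → (13/5, -7/5)
  seg 5: down by d8 = 18 → (13/5, -97/5)
  seg 6: left by d6 = 1/5 → (12/5, -97/5)

d4 = 3/5
d5 = 3
d6 = 1/5
d7 = 6/5
d8 = 18
d9 = 92/5
endpoint = (12/5, -97/5)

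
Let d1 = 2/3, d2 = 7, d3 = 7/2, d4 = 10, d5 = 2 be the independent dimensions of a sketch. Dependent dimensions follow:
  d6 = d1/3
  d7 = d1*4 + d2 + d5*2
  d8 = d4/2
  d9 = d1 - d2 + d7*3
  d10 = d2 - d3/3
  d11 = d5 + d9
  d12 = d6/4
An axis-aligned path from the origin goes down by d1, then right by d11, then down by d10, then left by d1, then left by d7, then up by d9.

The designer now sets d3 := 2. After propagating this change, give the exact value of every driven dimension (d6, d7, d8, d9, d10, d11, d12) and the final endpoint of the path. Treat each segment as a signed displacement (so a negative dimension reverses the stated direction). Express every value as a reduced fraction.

d6 = 2/9
d7 = 41/3
d8 = 5
d9 = 104/3
d10 = 19/3
d11 = 110/3
d12 = 1/18
endpoint = (67/3, 83/3)

Apply edit: d3 := 2
  d6 = d1/3 = 2/9
  d7 = d1*4 + d2 + d5*2 = 41/3
  d8 = d4/2 = 5
  d9 = d1 - d2 + d7*3 = 104/3
  d10 = d2 - d3/3 = 19/3
  d11 = d5 + d9 = 110/3
  d12 = d6/4 = 1/18
Walk from origin (0, 0):
  seg 1: down by d1 = 2/3 → (0, -2/3)
  seg 2: right by d11 = 110/3 → (110/3, -2/3)
  seg 3: down by d10 = 19/3 → (110/3, -7)
  seg 4: left by d1 = 2/3 → (36, -7)
  seg 5: left by d7 = 41/3 → (67/3, -7)
  seg 6: up by d9 = 104/3 → (67/3, 83/3)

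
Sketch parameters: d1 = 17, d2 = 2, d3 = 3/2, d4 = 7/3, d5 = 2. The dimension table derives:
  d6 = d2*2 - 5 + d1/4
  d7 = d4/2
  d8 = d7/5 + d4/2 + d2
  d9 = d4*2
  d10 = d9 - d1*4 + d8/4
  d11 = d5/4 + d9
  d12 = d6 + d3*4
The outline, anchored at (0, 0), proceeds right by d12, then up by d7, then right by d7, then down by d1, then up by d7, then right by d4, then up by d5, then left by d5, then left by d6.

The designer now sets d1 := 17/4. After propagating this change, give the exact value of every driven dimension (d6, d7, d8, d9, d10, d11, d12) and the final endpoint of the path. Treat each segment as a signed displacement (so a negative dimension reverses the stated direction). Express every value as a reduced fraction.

d6 = 1/16
d7 = 7/6
d8 = 17/5
d9 = 14/3
d10 = -689/60
d11 = 31/6
d12 = 97/16
endpoint = (15/2, 1/12)

Apply edit: d1 := 17/4
  d6 = d2*2 - 5 + d1/4 = 1/16
  d7 = d4/2 = 7/6
  d8 = d7/5 + d4/2 + d2 = 17/5
  d9 = d4*2 = 14/3
  d10 = d9 - d1*4 + d8/4 = -689/60
  d11 = d5/4 + d9 = 31/6
  d12 = d6 + d3*4 = 97/16
Walk from origin (0, 0):
  seg 1: right by d12 = 97/16 → (97/16, 0)
  seg 2: up by d7 = 7/6 → (97/16, 7/6)
  seg 3: right by d7 = 7/6 → (347/48, 7/6)
  seg 4: down by d1 = 17/4 → (347/48, -37/12)
  seg 5: up by d7 = 7/6 → (347/48, -23/12)
  seg 6: right by d4 = 7/3 → (153/16, -23/12)
  seg 7: up by d5 = 2 → (153/16, 1/12)
  seg 8: left by d5 = 2 → (121/16, 1/12)
  seg 9: left by d6 = 1/16 → (15/2, 1/12)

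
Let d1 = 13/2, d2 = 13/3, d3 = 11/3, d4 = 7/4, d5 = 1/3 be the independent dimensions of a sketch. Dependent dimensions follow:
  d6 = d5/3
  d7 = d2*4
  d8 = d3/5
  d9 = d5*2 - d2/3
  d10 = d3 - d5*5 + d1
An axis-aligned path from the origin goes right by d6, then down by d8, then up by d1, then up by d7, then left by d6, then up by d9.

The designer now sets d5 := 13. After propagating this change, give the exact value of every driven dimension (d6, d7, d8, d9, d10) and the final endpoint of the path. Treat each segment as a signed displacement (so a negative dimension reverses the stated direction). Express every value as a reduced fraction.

Apply edit: d5 := 13
  d6 = d5/3 = 13/3
  d7 = d2*4 = 52/3
  d8 = d3/5 = 11/15
  d9 = d5*2 - d2/3 = 221/9
  d10 = d3 - d5*5 + d1 = -329/6
Walk from origin (0, 0):
  seg 1: right by d6 = 13/3 → (13/3, 0)
  seg 2: down by d8 = 11/15 → (13/3, -11/15)
  seg 3: up by d1 = 13/2 → (13/3, 173/30)
  seg 4: up by d7 = 52/3 → (13/3, 231/10)
  seg 5: left by d6 = 13/3 → (0, 231/10)
  seg 6: up by d9 = 221/9 → (0, 4289/90)

d6 = 13/3
d7 = 52/3
d8 = 11/15
d9 = 221/9
d10 = -329/6
endpoint = (0, 4289/90)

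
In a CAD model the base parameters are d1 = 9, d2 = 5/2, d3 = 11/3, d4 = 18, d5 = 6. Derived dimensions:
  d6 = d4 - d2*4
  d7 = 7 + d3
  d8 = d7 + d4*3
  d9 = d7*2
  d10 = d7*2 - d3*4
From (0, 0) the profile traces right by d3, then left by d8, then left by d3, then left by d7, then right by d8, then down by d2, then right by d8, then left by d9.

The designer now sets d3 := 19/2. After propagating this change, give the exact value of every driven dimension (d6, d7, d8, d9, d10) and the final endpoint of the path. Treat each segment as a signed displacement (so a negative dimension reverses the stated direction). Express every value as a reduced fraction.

Apply edit: d3 := 19/2
  d6 = d4 - d2*4 = 8
  d7 = 7 + d3 = 33/2
  d8 = d7 + d4*3 = 141/2
  d9 = d7*2 = 33
  d10 = d7*2 - d3*4 = -5
Walk from origin (0, 0):
  seg 1: right by d3 = 19/2 → (19/2, 0)
  seg 2: left by d8 = 141/2 → (-61, 0)
  seg 3: left by d3 = 19/2 → (-141/2, 0)
  seg 4: left by d7 = 33/2 → (-87, 0)
  seg 5: right by d8 = 141/2 → (-33/2, 0)
  seg 6: down by d2 = 5/2 → (-33/2, -5/2)
  seg 7: right by d8 = 141/2 → (54, -5/2)
  seg 8: left by d9 = 33 → (21, -5/2)

d6 = 8
d7 = 33/2
d8 = 141/2
d9 = 33
d10 = -5
endpoint = (21, -5/2)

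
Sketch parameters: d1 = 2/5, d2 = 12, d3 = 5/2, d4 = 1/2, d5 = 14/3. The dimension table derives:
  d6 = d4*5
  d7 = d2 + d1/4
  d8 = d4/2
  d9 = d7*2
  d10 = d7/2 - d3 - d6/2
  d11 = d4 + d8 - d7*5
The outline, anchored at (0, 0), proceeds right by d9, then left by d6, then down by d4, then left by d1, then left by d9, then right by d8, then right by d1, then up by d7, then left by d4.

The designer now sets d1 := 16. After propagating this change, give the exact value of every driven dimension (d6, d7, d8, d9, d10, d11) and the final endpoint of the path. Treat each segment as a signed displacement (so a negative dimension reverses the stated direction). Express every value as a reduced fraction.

Apply edit: d1 := 16
  d6 = d4*5 = 5/2
  d7 = d2 + d1/4 = 16
  d8 = d4/2 = 1/4
  d9 = d7*2 = 32
  d10 = d7/2 - d3 - d6/2 = 17/4
  d11 = d4 + d8 - d7*5 = -317/4
Walk from origin (0, 0):
  seg 1: right by d9 = 32 → (32, 0)
  seg 2: left by d6 = 5/2 → (59/2, 0)
  seg 3: down by d4 = 1/2 → (59/2, -1/2)
  seg 4: left by d1 = 16 → (27/2, -1/2)
  seg 5: left by d9 = 32 → (-37/2, -1/2)
  seg 6: right by d8 = 1/4 → (-73/4, -1/2)
  seg 7: right by d1 = 16 → (-9/4, -1/2)
  seg 8: up by d7 = 16 → (-9/4, 31/2)
  seg 9: left by d4 = 1/2 → (-11/4, 31/2)

d6 = 5/2
d7 = 16
d8 = 1/4
d9 = 32
d10 = 17/4
d11 = -317/4
endpoint = (-11/4, 31/2)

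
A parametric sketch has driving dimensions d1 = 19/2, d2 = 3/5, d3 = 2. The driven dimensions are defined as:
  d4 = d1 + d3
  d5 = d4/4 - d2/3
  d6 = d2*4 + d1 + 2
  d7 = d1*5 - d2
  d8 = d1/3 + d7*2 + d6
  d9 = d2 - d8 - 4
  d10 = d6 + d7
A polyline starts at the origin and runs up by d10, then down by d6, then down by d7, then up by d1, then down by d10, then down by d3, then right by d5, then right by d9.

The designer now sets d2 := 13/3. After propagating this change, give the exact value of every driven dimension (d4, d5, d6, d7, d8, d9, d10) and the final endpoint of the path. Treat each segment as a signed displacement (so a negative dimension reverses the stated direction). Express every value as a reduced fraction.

d4 = 23/2
d5 = 103/72
d6 = 173/6
d7 = 259/6
d8 = 355/3
d9 = -118
d10 = 72
endpoint = (-8393/72, -129/2)

Apply edit: d2 := 13/3
  d4 = d1 + d3 = 23/2
  d5 = d4/4 - d2/3 = 103/72
  d6 = d2*4 + d1 + 2 = 173/6
  d7 = d1*5 - d2 = 259/6
  d8 = d1/3 + d7*2 + d6 = 355/3
  d9 = d2 - d8 - 4 = -118
  d10 = d6 + d7 = 72
Walk from origin (0, 0):
  seg 1: up by d10 = 72 → (0, 72)
  seg 2: down by d6 = 173/6 → (0, 259/6)
  seg 3: down by d7 = 259/6 → (0, 0)
  seg 4: up by d1 = 19/2 → (0, 19/2)
  seg 5: down by d10 = 72 → (0, -125/2)
  seg 6: down by d3 = 2 → (0, -129/2)
  seg 7: right by d5 = 103/72 → (103/72, -129/2)
  seg 8: right by d9 = -118 → (-8393/72, -129/2)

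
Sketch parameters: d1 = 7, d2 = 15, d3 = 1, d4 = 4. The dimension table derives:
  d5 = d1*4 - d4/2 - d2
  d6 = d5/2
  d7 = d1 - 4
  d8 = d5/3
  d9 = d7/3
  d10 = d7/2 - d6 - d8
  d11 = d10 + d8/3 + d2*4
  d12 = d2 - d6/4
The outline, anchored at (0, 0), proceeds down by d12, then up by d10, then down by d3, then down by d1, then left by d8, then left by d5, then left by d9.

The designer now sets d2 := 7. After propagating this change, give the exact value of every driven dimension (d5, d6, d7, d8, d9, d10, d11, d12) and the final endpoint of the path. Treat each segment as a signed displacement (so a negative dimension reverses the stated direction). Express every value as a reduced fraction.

Apply edit: d2 := 7
  d5 = d1*4 - d4/2 - d2 = 19
  d6 = d5/2 = 19/2
  d7 = d1 - 4 = 3
  d8 = d5/3 = 19/3
  d9 = d7/3 = 1
  d10 = d7/2 - d6 - d8 = -43/3
  d11 = d10 + d8/3 + d2*4 = 142/9
  d12 = d2 - d6/4 = 37/8
Walk from origin (0, 0):
  seg 1: down by d12 = 37/8 → (0, -37/8)
  seg 2: up by d10 = -43/3 → (0, -455/24)
  seg 3: down by d3 = 1 → (0, -479/24)
  seg 4: down by d1 = 7 → (0, -647/24)
  seg 5: left by d8 = 19/3 → (-19/3, -647/24)
  seg 6: left by d5 = 19 → (-76/3, -647/24)
  seg 7: left by d9 = 1 → (-79/3, -647/24)

d5 = 19
d6 = 19/2
d7 = 3
d8 = 19/3
d9 = 1
d10 = -43/3
d11 = 142/9
d12 = 37/8
endpoint = (-79/3, -647/24)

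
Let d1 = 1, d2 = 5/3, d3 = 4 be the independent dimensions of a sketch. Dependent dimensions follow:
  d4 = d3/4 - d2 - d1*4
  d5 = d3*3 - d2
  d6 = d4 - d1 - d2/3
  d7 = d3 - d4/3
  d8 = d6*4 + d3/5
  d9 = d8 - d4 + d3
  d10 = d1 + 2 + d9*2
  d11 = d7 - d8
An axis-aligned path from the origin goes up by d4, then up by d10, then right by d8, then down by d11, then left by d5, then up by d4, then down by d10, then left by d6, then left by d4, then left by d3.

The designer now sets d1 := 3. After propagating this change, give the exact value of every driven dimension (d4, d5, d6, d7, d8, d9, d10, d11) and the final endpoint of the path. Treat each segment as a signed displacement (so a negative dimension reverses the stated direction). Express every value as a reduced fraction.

d4 = -38/3
d5 = 31/3
d6 = -146/9
d7 = 74/9
d8 = -2884/45
d9 = -2134/45
d10 = -4043/45
d11 = 3254/45
endpoint = (-743/15, -4394/45)

Apply edit: d1 := 3
  d4 = d3/4 - d2 - d1*4 = -38/3
  d5 = d3*3 - d2 = 31/3
  d6 = d4 - d1 - d2/3 = -146/9
  d7 = d3 - d4/3 = 74/9
  d8 = d6*4 + d3/5 = -2884/45
  d9 = d8 - d4 + d3 = -2134/45
  d10 = d1 + 2 + d9*2 = -4043/45
  d11 = d7 - d8 = 3254/45
Walk from origin (0, 0):
  seg 1: up by d4 = -38/3 → (0, -38/3)
  seg 2: up by d10 = -4043/45 → (0, -4613/45)
  seg 3: right by d8 = -2884/45 → (-2884/45, -4613/45)
  seg 4: down by d11 = 3254/45 → (-2884/45, -7867/45)
  seg 5: left by d5 = 31/3 → (-3349/45, -7867/45)
  seg 6: up by d4 = -38/3 → (-3349/45, -8437/45)
  seg 7: down by d10 = -4043/45 → (-3349/45, -4394/45)
  seg 8: left by d6 = -146/9 → (-291/5, -4394/45)
  seg 9: left by d4 = -38/3 → (-683/15, -4394/45)
  seg 10: left by d3 = 4 → (-743/15, -4394/45)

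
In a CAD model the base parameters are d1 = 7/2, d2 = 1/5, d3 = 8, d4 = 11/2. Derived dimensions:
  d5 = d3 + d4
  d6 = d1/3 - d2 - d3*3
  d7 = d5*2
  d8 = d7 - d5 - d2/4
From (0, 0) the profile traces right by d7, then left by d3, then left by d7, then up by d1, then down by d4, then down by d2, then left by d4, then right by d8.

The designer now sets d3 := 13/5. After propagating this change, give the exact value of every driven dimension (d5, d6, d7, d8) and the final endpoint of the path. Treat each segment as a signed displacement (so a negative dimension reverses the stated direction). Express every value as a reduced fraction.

Apply edit: d3 := 13/5
  d5 = d3 + d4 = 81/10
  d6 = d1/3 - d2 - d3*3 = -41/6
  d7 = d5*2 = 81/5
  d8 = d7 - d5 - d2/4 = 161/20
Walk from origin (0, 0):
  seg 1: right by d7 = 81/5 → (81/5, 0)
  seg 2: left by d3 = 13/5 → (68/5, 0)
  seg 3: left by d7 = 81/5 → (-13/5, 0)
  seg 4: up by d1 = 7/2 → (-13/5, 7/2)
  seg 5: down by d4 = 11/2 → (-13/5, -2)
  seg 6: down by d2 = 1/5 → (-13/5, -11/5)
  seg 7: left by d4 = 11/2 → (-81/10, -11/5)
  seg 8: right by d8 = 161/20 → (-1/20, -11/5)

d5 = 81/10
d6 = -41/6
d7 = 81/5
d8 = 161/20
endpoint = (-1/20, -11/5)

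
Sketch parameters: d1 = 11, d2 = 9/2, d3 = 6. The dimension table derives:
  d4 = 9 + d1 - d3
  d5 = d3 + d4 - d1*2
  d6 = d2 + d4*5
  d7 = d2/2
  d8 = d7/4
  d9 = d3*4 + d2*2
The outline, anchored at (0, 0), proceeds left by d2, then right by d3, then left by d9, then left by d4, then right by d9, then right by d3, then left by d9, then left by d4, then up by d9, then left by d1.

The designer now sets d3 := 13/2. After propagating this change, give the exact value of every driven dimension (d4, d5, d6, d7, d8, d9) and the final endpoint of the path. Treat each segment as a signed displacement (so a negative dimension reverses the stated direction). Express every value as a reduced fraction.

d4 = 27/2
d5 = -2
d6 = 72
d7 = 9/4
d8 = 9/16
d9 = 35
endpoint = (-129/2, 35)

Apply edit: d3 := 13/2
  d4 = 9 + d1 - d3 = 27/2
  d5 = d3 + d4 - d1*2 = -2
  d6 = d2 + d4*5 = 72
  d7 = d2/2 = 9/4
  d8 = d7/4 = 9/16
  d9 = d3*4 + d2*2 = 35
Walk from origin (0, 0):
  seg 1: left by d2 = 9/2 → (-9/2, 0)
  seg 2: right by d3 = 13/2 → (2, 0)
  seg 3: left by d9 = 35 → (-33, 0)
  seg 4: left by d4 = 27/2 → (-93/2, 0)
  seg 5: right by d9 = 35 → (-23/2, 0)
  seg 6: right by d3 = 13/2 → (-5, 0)
  seg 7: left by d9 = 35 → (-40, 0)
  seg 8: left by d4 = 27/2 → (-107/2, 0)
  seg 9: up by d9 = 35 → (-107/2, 35)
  seg 10: left by d1 = 11 → (-129/2, 35)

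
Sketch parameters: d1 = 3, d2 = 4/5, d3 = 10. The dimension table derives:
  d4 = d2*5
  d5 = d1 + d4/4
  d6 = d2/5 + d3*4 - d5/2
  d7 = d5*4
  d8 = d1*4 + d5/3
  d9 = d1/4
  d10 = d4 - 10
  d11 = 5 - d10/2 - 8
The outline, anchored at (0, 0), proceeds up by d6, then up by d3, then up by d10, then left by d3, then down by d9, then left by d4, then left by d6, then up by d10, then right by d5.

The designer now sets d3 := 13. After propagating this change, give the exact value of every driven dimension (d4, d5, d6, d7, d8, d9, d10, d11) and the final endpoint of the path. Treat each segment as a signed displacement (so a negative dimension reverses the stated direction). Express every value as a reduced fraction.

d4 = 4
d5 = 4
d6 = 1254/25
d7 = 16
d8 = 40/3
d9 = 3/4
d10 = -6
d11 = 0
endpoint = (-1579/25, 5041/100)

Apply edit: d3 := 13
  d4 = d2*5 = 4
  d5 = d1 + d4/4 = 4
  d6 = d2/5 + d3*4 - d5/2 = 1254/25
  d7 = d5*4 = 16
  d8 = d1*4 + d5/3 = 40/3
  d9 = d1/4 = 3/4
  d10 = d4 - 10 = -6
  d11 = 5 - d10/2 - 8 = 0
Walk from origin (0, 0):
  seg 1: up by d6 = 1254/25 → (0, 1254/25)
  seg 2: up by d3 = 13 → (0, 1579/25)
  seg 3: up by d10 = -6 → (0, 1429/25)
  seg 4: left by d3 = 13 → (-13, 1429/25)
  seg 5: down by d9 = 3/4 → (-13, 5641/100)
  seg 6: left by d4 = 4 → (-17, 5641/100)
  seg 7: left by d6 = 1254/25 → (-1679/25, 5641/100)
  seg 8: up by d10 = -6 → (-1679/25, 5041/100)
  seg 9: right by d5 = 4 → (-1579/25, 5041/100)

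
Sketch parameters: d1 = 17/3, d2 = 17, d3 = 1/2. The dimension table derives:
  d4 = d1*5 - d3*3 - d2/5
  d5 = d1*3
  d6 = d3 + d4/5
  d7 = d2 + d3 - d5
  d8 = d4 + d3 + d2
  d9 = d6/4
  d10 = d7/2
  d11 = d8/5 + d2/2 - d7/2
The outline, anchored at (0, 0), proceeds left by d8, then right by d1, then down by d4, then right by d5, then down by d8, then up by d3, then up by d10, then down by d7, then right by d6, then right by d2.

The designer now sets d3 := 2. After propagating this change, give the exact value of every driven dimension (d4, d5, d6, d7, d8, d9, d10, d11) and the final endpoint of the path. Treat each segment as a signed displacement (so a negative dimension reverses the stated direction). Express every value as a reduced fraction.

d4 = 284/15
d5 = 17
d6 = 434/75
d7 = 2
d8 = 569/15
d9 = 217/150
d10 = 1
d11 = 2263/150
endpoint = (188/25, -838/15)

Apply edit: d3 := 2
  d4 = d1*5 - d3*3 - d2/5 = 284/15
  d5 = d1*3 = 17
  d6 = d3 + d4/5 = 434/75
  d7 = d2 + d3 - d5 = 2
  d8 = d4 + d3 + d2 = 569/15
  d9 = d6/4 = 217/150
  d10 = d7/2 = 1
  d11 = d8/5 + d2/2 - d7/2 = 2263/150
Walk from origin (0, 0):
  seg 1: left by d8 = 569/15 → (-569/15, 0)
  seg 2: right by d1 = 17/3 → (-484/15, 0)
  seg 3: down by d4 = 284/15 → (-484/15, -284/15)
  seg 4: right by d5 = 17 → (-229/15, -284/15)
  seg 5: down by d8 = 569/15 → (-229/15, -853/15)
  seg 6: up by d3 = 2 → (-229/15, -823/15)
  seg 7: up by d10 = 1 → (-229/15, -808/15)
  seg 8: down by d7 = 2 → (-229/15, -838/15)
  seg 9: right by d6 = 434/75 → (-237/25, -838/15)
  seg 10: right by d2 = 17 → (188/25, -838/15)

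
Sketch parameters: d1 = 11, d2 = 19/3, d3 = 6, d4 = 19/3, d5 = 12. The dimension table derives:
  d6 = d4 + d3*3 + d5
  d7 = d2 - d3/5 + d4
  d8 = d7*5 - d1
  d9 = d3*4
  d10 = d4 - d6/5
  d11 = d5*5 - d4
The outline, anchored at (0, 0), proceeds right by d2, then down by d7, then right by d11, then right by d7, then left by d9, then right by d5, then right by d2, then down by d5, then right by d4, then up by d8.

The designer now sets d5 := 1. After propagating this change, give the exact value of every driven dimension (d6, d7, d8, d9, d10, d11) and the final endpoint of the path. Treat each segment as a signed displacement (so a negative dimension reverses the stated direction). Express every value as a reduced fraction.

d6 = 76/3
d7 = 172/15
d8 = 139/3
d9 = 24
d10 = 19/15
d11 = -4/3
endpoint = (92/15, 508/15)

Apply edit: d5 := 1
  d6 = d4 + d3*3 + d5 = 76/3
  d7 = d2 - d3/5 + d4 = 172/15
  d8 = d7*5 - d1 = 139/3
  d9 = d3*4 = 24
  d10 = d4 - d6/5 = 19/15
  d11 = d5*5 - d4 = -4/3
Walk from origin (0, 0):
  seg 1: right by d2 = 19/3 → (19/3, 0)
  seg 2: down by d7 = 172/15 → (19/3, -172/15)
  seg 3: right by d11 = -4/3 → (5, -172/15)
  seg 4: right by d7 = 172/15 → (247/15, -172/15)
  seg 5: left by d9 = 24 → (-113/15, -172/15)
  seg 6: right by d5 = 1 → (-98/15, -172/15)
  seg 7: right by d2 = 19/3 → (-1/5, -172/15)
  seg 8: down by d5 = 1 → (-1/5, -187/15)
  seg 9: right by d4 = 19/3 → (92/15, -187/15)
  seg 10: up by d8 = 139/3 → (92/15, 508/15)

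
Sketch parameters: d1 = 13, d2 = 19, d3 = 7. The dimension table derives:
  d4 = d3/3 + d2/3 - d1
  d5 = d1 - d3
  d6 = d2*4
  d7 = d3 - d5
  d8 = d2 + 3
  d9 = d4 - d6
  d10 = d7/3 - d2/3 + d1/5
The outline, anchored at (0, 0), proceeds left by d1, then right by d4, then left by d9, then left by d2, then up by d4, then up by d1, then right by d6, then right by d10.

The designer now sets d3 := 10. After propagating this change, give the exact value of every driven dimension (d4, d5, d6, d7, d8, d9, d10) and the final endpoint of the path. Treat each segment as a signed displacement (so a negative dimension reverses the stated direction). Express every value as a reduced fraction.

Apply edit: d3 := 10
  d4 = d3/3 + d2/3 - d1 = -10/3
  d5 = d1 - d3 = 3
  d6 = d2*4 = 76
  d7 = d3 - d5 = 7
  d8 = d2 + 3 = 22
  d9 = d4 - d6 = -238/3
  d10 = d7/3 - d2/3 + d1/5 = -7/5
Walk from origin (0, 0):
  seg 1: left by d1 = 13 → (-13, 0)
  seg 2: right by d4 = -10/3 → (-49/3, 0)
  seg 3: left by d9 = -238/3 → (63, 0)
  seg 4: left by d2 = 19 → (44, 0)
  seg 5: up by d4 = -10/3 → (44, -10/3)
  seg 6: up by d1 = 13 → (44, 29/3)
  seg 7: right by d6 = 76 → (120, 29/3)
  seg 8: right by d10 = -7/5 → (593/5, 29/3)

d4 = -10/3
d5 = 3
d6 = 76
d7 = 7
d8 = 22
d9 = -238/3
d10 = -7/5
endpoint = (593/5, 29/3)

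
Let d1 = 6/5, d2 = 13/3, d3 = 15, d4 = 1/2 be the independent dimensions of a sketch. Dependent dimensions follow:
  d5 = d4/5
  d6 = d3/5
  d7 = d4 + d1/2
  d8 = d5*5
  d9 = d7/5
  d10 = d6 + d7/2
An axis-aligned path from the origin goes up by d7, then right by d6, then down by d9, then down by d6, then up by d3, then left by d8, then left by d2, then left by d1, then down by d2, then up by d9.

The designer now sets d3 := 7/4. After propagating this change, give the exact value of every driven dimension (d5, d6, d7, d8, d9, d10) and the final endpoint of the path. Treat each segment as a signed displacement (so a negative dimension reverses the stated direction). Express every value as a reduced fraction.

Apply edit: d3 := 7/4
  d5 = d4/5 = 1/10
  d6 = d3/5 = 7/20
  d7 = d4 + d1/2 = 11/10
  d8 = d5*5 = 1/2
  d9 = d7/5 = 11/50
  d10 = d6 + d7/2 = 9/10
Walk from origin (0, 0):
  seg 1: up by d7 = 11/10 → (0, 11/10)
  seg 2: right by d6 = 7/20 → (7/20, 11/10)
  seg 3: down by d9 = 11/50 → (7/20, 22/25)
  seg 4: down by d6 = 7/20 → (7/20, 53/100)
  seg 5: up by d3 = 7/4 → (7/20, 57/25)
  seg 6: left by d8 = 1/2 → (-3/20, 57/25)
  seg 7: left by d2 = 13/3 → (-269/60, 57/25)
  seg 8: left by d1 = 6/5 → (-341/60, 57/25)
  seg 9: down by d2 = 13/3 → (-341/60, -154/75)
  seg 10: up by d9 = 11/50 → (-341/60, -11/6)

d5 = 1/10
d6 = 7/20
d7 = 11/10
d8 = 1/2
d9 = 11/50
d10 = 9/10
endpoint = (-341/60, -11/6)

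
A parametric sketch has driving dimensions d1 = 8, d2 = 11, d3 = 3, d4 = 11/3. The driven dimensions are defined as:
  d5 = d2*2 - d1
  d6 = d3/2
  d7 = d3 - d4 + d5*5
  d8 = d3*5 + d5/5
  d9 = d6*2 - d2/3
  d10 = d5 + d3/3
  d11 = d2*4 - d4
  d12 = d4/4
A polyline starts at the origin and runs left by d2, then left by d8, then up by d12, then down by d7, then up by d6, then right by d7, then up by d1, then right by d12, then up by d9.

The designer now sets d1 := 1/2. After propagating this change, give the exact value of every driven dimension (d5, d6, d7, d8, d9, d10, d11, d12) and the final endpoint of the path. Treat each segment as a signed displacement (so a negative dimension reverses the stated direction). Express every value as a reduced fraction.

d5 = 43/2
d6 = 3/2
d7 = 641/6
d8 = 193/10
d9 = -2/3
d10 = 45/2
d11 = 121/3
d12 = 11/12
endpoint = (1549/20, -1255/12)

Apply edit: d1 := 1/2
  d5 = d2*2 - d1 = 43/2
  d6 = d3/2 = 3/2
  d7 = d3 - d4 + d5*5 = 641/6
  d8 = d3*5 + d5/5 = 193/10
  d9 = d6*2 - d2/3 = -2/3
  d10 = d5 + d3/3 = 45/2
  d11 = d2*4 - d4 = 121/3
  d12 = d4/4 = 11/12
Walk from origin (0, 0):
  seg 1: left by d2 = 11 → (-11, 0)
  seg 2: left by d8 = 193/10 → (-303/10, 0)
  seg 3: up by d12 = 11/12 → (-303/10, 11/12)
  seg 4: down by d7 = 641/6 → (-303/10, -1271/12)
  seg 5: up by d6 = 3/2 → (-303/10, -1253/12)
  seg 6: right by d7 = 641/6 → (1148/15, -1253/12)
  seg 7: up by d1 = 1/2 → (1148/15, -1247/12)
  seg 8: right by d12 = 11/12 → (1549/20, -1247/12)
  seg 9: up by d9 = -2/3 → (1549/20, -1255/12)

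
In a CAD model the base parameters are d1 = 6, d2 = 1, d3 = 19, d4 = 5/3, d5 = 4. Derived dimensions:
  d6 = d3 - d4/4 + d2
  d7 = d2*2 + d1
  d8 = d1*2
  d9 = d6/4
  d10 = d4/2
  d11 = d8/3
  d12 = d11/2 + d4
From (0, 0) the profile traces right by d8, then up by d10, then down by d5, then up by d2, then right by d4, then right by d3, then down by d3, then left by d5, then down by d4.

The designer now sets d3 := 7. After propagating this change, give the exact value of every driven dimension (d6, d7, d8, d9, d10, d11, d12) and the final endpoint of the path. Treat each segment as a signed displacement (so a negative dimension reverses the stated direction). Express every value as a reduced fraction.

d6 = 91/12
d7 = 8
d8 = 12
d9 = 91/48
d10 = 5/6
d11 = 4
d12 = 11/3
endpoint = (50/3, -65/6)

Apply edit: d3 := 7
  d6 = d3 - d4/4 + d2 = 91/12
  d7 = d2*2 + d1 = 8
  d8 = d1*2 = 12
  d9 = d6/4 = 91/48
  d10 = d4/2 = 5/6
  d11 = d8/3 = 4
  d12 = d11/2 + d4 = 11/3
Walk from origin (0, 0):
  seg 1: right by d8 = 12 → (12, 0)
  seg 2: up by d10 = 5/6 → (12, 5/6)
  seg 3: down by d5 = 4 → (12, -19/6)
  seg 4: up by d2 = 1 → (12, -13/6)
  seg 5: right by d4 = 5/3 → (41/3, -13/6)
  seg 6: right by d3 = 7 → (62/3, -13/6)
  seg 7: down by d3 = 7 → (62/3, -55/6)
  seg 8: left by d5 = 4 → (50/3, -55/6)
  seg 9: down by d4 = 5/3 → (50/3, -65/6)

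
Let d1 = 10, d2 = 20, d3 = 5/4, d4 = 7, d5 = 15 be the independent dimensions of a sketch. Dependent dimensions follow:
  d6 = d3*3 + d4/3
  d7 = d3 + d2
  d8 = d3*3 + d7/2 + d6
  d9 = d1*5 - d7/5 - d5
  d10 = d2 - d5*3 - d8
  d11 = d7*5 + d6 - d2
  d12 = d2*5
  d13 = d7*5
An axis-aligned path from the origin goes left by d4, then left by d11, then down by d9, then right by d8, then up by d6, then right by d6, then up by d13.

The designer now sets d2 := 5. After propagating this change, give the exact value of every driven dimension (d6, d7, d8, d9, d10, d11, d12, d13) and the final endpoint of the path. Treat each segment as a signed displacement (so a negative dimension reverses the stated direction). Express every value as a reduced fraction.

Apply edit: d2 := 5
  d6 = d3*3 + d4/3 = 73/12
  d7 = d3 + d2 = 25/4
  d8 = d3*3 + d7/2 + d6 = 311/24
  d9 = d1*5 - d7/5 - d5 = 135/4
  d10 = d2 - d5*3 - d8 = -1271/24
  d11 = d7*5 + d6 - d2 = 97/3
  d12 = d2*5 = 25
  d13 = d7*5 = 125/4
Walk from origin (0, 0):
  seg 1: left by d4 = 7 → (-7, 0)
  seg 2: left by d11 = 97/3 → (-118/3, 0)
  seg 3: down by d9 = 135/4 → (-118/3, -135/4)
  seg 4: right by d8 = 311/24 → (-211/8, -135/4)
  seg 5: up by d6 = 73/12 → (-211/8, -83/3)
  seg 6: right by d6 = 73/12 → (-487/24, -83/3)
  seg 7: up by d13 = 125/4 → (-487/24, 43/12)

d6 = 73/12
d7 = 25/4
d8 = 311/24
d9 = 135/4
d10 = -1271/24
d11 = 97/3
d12 = 25
d13 = 125/4
endpoint = (-487/24, 43/12)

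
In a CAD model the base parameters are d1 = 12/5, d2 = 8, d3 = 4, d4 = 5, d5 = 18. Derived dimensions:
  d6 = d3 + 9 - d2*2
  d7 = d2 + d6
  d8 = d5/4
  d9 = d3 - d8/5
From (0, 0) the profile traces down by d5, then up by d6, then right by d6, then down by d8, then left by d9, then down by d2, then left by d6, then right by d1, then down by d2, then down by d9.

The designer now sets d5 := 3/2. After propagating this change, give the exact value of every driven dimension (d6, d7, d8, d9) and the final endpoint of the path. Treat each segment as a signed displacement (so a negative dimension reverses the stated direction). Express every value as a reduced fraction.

d6 = -3
d7 = 5
d8 = 3/8
d9 = 157/40
endpoint = (-61/40, -124/5)

Apply edit: d5 := 3/2
  d6 = d3 + 9 - d2*2 = -3
  d7 = d2 + d6 = 5
  d8 = d5/4 = 3/8
  d9 = d3 - d8/5 = 157/40
Walk from origin (0, 0):
  seg 1: down by d5 = 3/2 → (0, -3/2)
  seg 2: up by d6 = -3 → (0, -9/2)
  seg 3: right by d6 = -3 → (-3, -9/2)
  seg 4: down by d8 = 3/8 → (-3, -39/8)
  seg 5: left by d9 = 157/40 → (-277/40, -39/8)
  seg 6: down by d2 = 8 → (-277/40, -103/8)
  seg 7: left by d6 = -3 → (-157/40, -103/8)
  seg 8: right by d1 = 12/5 → (-61/40, -103/8)
  seg 9: down by d2 = 8 → (-61/40, -167/8)
  seg 10: down by d9 = 157/40 → (-61/40, -124/5)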